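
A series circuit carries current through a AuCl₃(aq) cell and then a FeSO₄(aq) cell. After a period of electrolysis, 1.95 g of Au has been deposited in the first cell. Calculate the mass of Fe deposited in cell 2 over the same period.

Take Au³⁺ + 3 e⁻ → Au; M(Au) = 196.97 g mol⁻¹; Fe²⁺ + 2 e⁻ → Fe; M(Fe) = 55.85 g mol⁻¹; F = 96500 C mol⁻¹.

n(Au) = 1.95 / 196.97 = 0.009900 mol.
Since Au³⁺ + 3 e⁻ → Au, n(e⁻) passed = 3 × 0.009900 = 0.02970 mol.
Cells in series carry the same charge, so the same 0.02970 mol of electrons passes through cell 2.
Fe²⁺ + 2 e⁻ → Fe, so n(Fe) = 0.02970 / 2 = 0.01485 mol.
m(Fe) = 0.01485 × 55.85 = 0.829 g.

0.829 g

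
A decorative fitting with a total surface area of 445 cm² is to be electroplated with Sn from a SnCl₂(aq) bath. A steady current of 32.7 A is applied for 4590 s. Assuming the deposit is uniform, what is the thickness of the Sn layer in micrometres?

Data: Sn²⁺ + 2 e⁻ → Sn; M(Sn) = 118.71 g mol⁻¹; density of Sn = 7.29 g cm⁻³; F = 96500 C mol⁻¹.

285 μm

Q = I·t = 32.70 × 4590.0 = 150100 C; n(e⁻) = 1.555 mol.
n(Sn) = n(e⁻)/2 = 0.7777 mol, so m = 0.7777 × 118.71 = 92.32 g.
Volume = m/ρ = 92.32 / 7.29 = 12.66 cm³.
Thickness = V/A = 12.66 / 445 = 0.0285 cm = 285 μm.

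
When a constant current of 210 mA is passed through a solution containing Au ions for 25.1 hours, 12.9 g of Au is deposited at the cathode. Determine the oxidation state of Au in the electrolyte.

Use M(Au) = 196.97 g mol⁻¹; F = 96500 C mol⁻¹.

+3

Q = I·t = 0.2100 A × 90360 s = 18980 C, so n(e⁻) = 18980/96500 = 0.1966 mol.
n(Au) deposited = 12.9 / 196.97 = 0.06549 mol.
Electrons per atom = n(e⁻)/n(Au) = 0.1966 / 0.06549 = 3.00 ≈ 3, so the ion is Au³⁺.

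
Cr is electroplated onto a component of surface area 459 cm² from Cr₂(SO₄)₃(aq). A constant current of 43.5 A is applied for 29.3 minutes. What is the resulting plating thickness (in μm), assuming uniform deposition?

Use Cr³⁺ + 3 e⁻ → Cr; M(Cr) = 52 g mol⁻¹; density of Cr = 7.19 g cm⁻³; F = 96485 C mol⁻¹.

Q = I·t = 43.50 × 1758.0 = 76470 C; n(e⁻) = 0.7926 mol.
n(Cr) = n(e⁻)/3 = 0.2642 mol, so m = 0.2642 × 52 = 13.74 g.
Volume = m/ρ = 13.74 / 7.19 = 1.911 cm³.
Thickness = V/A = 1.911 / 459 = 0.00416 cm = 41.6 μm.

41.6 μm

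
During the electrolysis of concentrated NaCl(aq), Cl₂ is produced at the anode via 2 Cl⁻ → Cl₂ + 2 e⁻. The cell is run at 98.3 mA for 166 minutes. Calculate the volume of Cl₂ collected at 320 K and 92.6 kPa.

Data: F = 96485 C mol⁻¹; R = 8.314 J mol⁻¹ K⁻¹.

0.146 L

Q = I·t = 0.09830 A × 9960.0 s = 979.1 C.
n(e⁻) = Q/F = 979.1 / 96485 = 0.01015 mol.
2 electrons are transferred per Cl₂ molecule, so n(Cl₂) = 0.01015 / 2 = 0.005074 mol.
V = nRT/P = (0.005074 × 8.314 × 320) / (92.6 × 10³ Pa) = 1.46 × 10⁻⁴ m³ = 0.146 L.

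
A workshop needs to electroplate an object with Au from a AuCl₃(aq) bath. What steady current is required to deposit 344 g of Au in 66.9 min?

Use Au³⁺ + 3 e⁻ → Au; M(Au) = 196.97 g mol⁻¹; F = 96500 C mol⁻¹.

126 A

n(Au) = 344 / 196.97 = 1.746 mol.
n(e⁻) = 3 × 1.746 = 5.239 mol.
Q = n(e⁻)·F = 5.239 × 96500 = 505600 C.
I = Q/t = 505600 / 4014.0 s = 126 A.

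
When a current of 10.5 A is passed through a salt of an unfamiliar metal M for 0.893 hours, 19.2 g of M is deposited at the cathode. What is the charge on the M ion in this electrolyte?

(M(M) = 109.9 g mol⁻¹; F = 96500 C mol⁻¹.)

+2

Q = I·t = 10.50 A × 3214.8 s = 33760 C, so n(e⁻) = 33760/96500 = 0.3498 mol.
n(M) deposited = 19.2 / 109.9 = 0.1747 mol.
Electrons per atom = n(e⁻)/n(M) = 0.3498 / 0.1747 = 2.00 ≈ 2, so the ion is M²⁺.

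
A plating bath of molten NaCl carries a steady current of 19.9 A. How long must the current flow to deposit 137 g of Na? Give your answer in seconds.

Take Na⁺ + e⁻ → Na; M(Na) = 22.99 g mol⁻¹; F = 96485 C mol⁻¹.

28900 s

n(Na) = m/M = 137 / 22.99 = 5.959 mol.
Each Na atom requires 1 electron, so n(e⁻) = 1 × 5.959 = 5.959 mol.
Q = n(e⁻)·F = 5.959 × 96485 = 575000 C.
t = Q/I = 575000 / 19.90 A = 28890 s.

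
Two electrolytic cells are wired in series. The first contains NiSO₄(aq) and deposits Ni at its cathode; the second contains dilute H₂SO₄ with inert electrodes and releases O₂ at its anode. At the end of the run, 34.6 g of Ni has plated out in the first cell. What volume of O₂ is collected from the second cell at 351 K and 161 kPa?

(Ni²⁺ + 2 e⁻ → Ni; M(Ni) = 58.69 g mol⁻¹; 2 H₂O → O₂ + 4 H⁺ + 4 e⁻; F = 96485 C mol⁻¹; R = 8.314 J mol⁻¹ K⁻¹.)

n(Ni) = 34.6 / 58.69 = 0.5895 mol, so n(e⁻) = 2 × 0.5895 = 1.179 mol.
The cells are in series, so the same 1.179 mol of electrons passes through the second cell.
2 H₂O → O₂ + 4 H⁺ + 4 e⁻ — 4 mol e⁻ per mol O₂, so n(O₂) = 1.179/4 = 0.2948 mol.
V = nRT/P = (0.2948 × 8.314 × 351) / (161 × 10³) = 0.00534 m³ = 5.34 L.

5.34 L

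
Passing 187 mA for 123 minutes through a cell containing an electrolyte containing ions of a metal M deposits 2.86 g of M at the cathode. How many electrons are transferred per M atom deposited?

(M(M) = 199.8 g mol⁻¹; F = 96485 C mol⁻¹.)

Q = I·t = 0.1870 A × 7380.0 s = 1380 C, so n(e⁻) = 1380/96485 = 0.01430 mol.
n(M) deposited = 2.86 / 199.8 = 0.01431 mol.
Electrons per atom = n(e⁻)/n(M) = 0.01430 / 0.01431 = 0.999 ≈ 1, so the ion is M⁺.

1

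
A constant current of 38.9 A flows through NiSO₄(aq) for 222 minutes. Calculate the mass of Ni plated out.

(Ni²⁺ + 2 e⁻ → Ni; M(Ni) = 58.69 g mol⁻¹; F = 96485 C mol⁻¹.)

Q = I·t = 38.90 A × 13320 s = 518100 C.
n(e⁻) = Q/F = 518100 / 96485 = 5.370 mol.
Ni²⁺ + 2 e⁻ → Ni, so n(Ni) = n(e⁻)/2 = 2.685 mol.
m = n·M = 2.685 × 58.69 = 158 g.

158 g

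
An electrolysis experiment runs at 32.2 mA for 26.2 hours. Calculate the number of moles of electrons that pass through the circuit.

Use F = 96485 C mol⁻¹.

0.0315 mol

Q = I·t = 0.03220 A × 94320 s = 3037 C.
n(e⁻) = Q/F = 3037 / 96485 = 0.0315 mol.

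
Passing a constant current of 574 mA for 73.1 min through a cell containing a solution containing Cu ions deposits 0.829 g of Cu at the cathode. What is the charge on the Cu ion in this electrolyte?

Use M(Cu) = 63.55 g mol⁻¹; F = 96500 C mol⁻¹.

Q = I·t = 0.5740 A × 4386.0 s = 2518 C, so n(e⁻) = 2518/96500 = 0.02609 mol.
n(Cu) deposited = 0.829 / 63.55 = 0.01304 mol.
Electrons per atom = n(e⁻)/n(Cu) = 0.02609 / 0.01304 = 2.00 ≈ 2, so the ion is Cu²⁺.

+2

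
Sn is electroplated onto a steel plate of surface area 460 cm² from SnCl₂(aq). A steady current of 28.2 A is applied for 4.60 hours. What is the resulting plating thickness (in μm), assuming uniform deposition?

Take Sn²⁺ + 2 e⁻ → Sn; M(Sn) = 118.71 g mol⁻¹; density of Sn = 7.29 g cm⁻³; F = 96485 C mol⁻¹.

857 μm

Q = I·t = 28.20 × 16560 = 467000 C; n(e⁻) = 4.840 mol.
n(Sn) = n(e⁻)/2 = 2.420 mol, so m = 2.420 × 118.71 = 287.3 g.
Volume = m/ρ = 287.3 / 7.29 = 39.41 cm³.
Thickness = V/A = 39.41 / 460 = 0.0857 cm = 857 μm.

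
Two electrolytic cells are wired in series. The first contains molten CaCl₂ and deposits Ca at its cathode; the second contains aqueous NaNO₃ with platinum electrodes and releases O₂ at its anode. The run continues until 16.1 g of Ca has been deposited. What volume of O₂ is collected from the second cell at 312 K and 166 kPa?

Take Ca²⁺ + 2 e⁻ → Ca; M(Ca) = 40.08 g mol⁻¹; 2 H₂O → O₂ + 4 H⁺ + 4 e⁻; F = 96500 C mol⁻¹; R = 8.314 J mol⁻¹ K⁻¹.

3.14 L

n(Ca) = 16.1 / 40.08 = 0.4017 mol, so n(e⁻) = 2 × 0.4017 = 0.8034 mol.
The cells are in series, so the same 0.8034 mol of electrons passes through the second cell.
2 H₂O → O₂ + 4 H⁺ + 4 e⁻ — 4 mol e⁻ per mol O₂, so n(O₂) = 0.8034/4 = 0.2008 mol.
V = nRT/P = (0.2008 × 8.314 × 312) / (166 × 10³) = 0.00314 m³ = 3.14 L.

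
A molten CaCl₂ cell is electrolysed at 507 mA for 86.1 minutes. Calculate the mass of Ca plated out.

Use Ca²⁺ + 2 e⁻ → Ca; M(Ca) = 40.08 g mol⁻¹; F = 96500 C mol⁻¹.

Q = I·t = 0.5070 A × 5166.0 s = 2619 C.
n(e⁻) = Q/F = 2619 / 96500 = 0.02714 mol.
Ca²⁺ + 2 e⁻ → Ca, so n(Ca) = n(e⁻)/2 = 0.01357 mol.
m = n·M = 0.01357 × 40.08 = 0.544 g.

0.544 g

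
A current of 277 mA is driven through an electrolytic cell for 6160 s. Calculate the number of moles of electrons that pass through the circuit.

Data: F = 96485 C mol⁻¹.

0.0177 mol

Q = I·t = 0.2770 A × 6160.0 s = 1706 C.
n(e⁻) = Q/F = 1706 / 96485 = 0.0177 mol.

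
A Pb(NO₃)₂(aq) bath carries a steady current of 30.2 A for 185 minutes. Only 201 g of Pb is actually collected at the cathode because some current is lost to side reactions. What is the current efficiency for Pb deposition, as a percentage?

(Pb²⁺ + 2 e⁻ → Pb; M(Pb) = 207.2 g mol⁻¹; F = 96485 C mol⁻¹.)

Q = I·t = 30.20 × 11100 = 335200 C; n(e⁻) = 335200/96485 = 3.474 mol.
Theoretical n(Pb) = n(e⁻)/2 = 1.737 mol, i.e. m_theo = 1.737 × 207.2 = 359.9 g.
Efficiency = m_actual / m_theo = 201 / 359.9 = 55.8 %.

55.8 %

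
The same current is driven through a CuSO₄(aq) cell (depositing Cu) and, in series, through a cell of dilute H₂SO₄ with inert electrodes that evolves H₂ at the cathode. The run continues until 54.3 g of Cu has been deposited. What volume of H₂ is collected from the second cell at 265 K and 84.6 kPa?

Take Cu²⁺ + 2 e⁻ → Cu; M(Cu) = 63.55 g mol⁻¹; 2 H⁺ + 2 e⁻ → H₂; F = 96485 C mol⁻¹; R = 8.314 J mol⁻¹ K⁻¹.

22.3 L

n(Cu) = 54.3 / 63.55 = 0.8544 mol, so n(e⁻) = 2 × 0.8544 = 1.709 mol.
The cells are in series, so the same 1.709 mol of electrons passes through the second cell.
2 H⁺ + 2 e⁻ → H₂ — 2 mol e⁻ per mol H₂, so n(H₂) = 1.709/2 = 0.8544 mol.
V = nRT/P = (0.8544 × 8.314 × 265) / (84.6 × 10³) = 0.0223 m³ = 22.3 L.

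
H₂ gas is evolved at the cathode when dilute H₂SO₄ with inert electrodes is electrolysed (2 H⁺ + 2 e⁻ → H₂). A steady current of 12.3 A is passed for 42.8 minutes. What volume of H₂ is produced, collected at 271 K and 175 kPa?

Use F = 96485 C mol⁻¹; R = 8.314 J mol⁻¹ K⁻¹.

2.11 L

Q = I·t = 12.30 A × 2568.0 s = 31590 C.
n(e⁻) = Q/F = 31590 / 96485 = 0.3274 mol.
2 electrons are transferred per H₂ molecule, so n(H₂) = 0.3274 / 2 = 0.1637 mol.
V = nRT/P = (0.1637 × 8.314 × 271) / (175 × 10³ Pa) = 0.00211 m³ = 2.11 L.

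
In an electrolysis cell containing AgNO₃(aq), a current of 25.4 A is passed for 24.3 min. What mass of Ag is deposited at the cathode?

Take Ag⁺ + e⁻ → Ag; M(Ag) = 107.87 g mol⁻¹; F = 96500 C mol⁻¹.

Q = I·t = 25.40 A × 1458.0 s = 37030 C.
n(e⁻) = Q/F = 37030 / 96500 = 0.3838 mol.
Ag⁺ + e⁻ → Ag, so n(Ag) = n(e⁻)/1 = 0.3838 mol.
m = n·M = 0.3838 × 107.87 = 41.4 g.

41.4 g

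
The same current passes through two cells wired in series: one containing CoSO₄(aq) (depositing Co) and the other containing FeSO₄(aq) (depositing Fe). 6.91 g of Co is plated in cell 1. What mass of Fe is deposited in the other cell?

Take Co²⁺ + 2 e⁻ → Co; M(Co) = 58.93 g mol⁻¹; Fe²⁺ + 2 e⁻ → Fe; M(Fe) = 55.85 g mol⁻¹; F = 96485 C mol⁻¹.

n(Co) = 6.91 / 58.93 = 0.1173 mol.
Since Co²⁺ + 2 e⁻ → Co, n(e⁻) passed = 2 × 0.1173 = 0.2345 mol.
Cells in series carry the same charge, so the same 0.2345 mol of electrons passes through cell 2.
Fe²⁺ + 2 e⁻ → Fe, so n(Fe) = 0.2345 / 2 = 0.1173 mol.
m(Fe) = 0.1173 × 55.85 = 6.55 g.

6.55 g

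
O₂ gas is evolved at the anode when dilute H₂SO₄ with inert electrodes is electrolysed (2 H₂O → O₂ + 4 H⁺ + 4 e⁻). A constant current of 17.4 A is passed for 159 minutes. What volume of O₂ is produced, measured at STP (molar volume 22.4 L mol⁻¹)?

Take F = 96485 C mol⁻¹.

Q = I·t = 17.40 A × 9540.0 s = 166000 C.
n(e⁻) = Q/F = 166000 / 96485 = 1.720 mol.
4 electrons are transferred per O₂ molecule, so n(O₂) = 1.720 / 4 = 0.4301 mol.
V = n × V_m = 0.4301 × 22.4 = 9.63 L.

9.63 L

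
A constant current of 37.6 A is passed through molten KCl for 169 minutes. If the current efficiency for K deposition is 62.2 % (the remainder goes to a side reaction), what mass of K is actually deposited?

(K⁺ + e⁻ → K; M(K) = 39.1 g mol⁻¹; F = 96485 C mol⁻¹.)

Q = I·t = 37.60 × 10140 = 381300 C.
n(e⁻) = 381300/96485 = 3.952 mol; theoretically n(K) = 3.952/1 = 3.952 mol, m_theo = 154.5 g.
At 62.2 % efficiency, m_actual = 0.622 × 154.5 = 96.1 g.

96.1 g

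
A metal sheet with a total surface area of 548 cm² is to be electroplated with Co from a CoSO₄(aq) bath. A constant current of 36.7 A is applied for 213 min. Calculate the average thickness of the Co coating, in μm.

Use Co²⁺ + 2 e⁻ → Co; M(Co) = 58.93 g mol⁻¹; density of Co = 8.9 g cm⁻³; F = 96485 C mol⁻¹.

Q = I·t = 36.70 × 12780 = 469000 C; n(e⁻) = 4.861 mol.
n(Co) = n(e⁻)/2 = 2.431 mol, so m = 2.431 × 58.93 = 143.2 g.
Volume = m/ρ = 143.2 / 8.9 = 16.09 cm³.
Thickness = V/A = 16.09 / 548 = 0.0294 cm = 294 μm.

294 μm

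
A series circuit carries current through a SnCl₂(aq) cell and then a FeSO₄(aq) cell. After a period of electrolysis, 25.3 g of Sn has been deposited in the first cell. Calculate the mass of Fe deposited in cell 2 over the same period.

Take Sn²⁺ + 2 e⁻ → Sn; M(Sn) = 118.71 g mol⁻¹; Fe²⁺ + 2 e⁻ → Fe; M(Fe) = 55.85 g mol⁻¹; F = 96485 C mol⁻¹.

11.9 g

n(Sn) = 25.3 / 118.71 = 0.2131 mol.
Since Sn²⁺ + 2 e⁻ → Sn, n(e⁻) passed = 2 × 0.2131 = 0.4262 mol.
Cells in series carry the same charge, so the same 0.4262 mol of electrons passes through cell 2.
Fe²⁺ + 2 e⁻ → Fe, so n(Fe) = 0.4262 / 2 = 0.2131 mol.
m(Fe) = 0.2131 × 55.85 = 11.9 g.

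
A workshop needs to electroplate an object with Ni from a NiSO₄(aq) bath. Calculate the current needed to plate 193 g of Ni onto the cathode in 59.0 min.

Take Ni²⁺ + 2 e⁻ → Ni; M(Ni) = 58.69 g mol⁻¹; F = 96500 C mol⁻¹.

179 A

n(Ni) = 193 / 58.69 = 3.288 mol.
n(e⁻) = 2 × 3.288 = 6.577 mol.
Q = n(e⁻)·F = 6.577 × 96500 = 634700 C.
I = Q/t = 634700 / 3540.0 s = 179 A.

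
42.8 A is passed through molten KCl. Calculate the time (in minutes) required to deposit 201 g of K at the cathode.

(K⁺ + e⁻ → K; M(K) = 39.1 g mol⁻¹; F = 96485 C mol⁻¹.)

193 min

n(K) = m/M = 201 / 39.1 = 5.141 mol.
Each K atom requires 1 electron, so n(e⁻) = 1 × 5.141 = 5.141 mol.
Q = n(e⁻)·F = 5.141 × 96485 = 496000 C.
t = Q/I = 496000 / 42.80 A = 11590 s = 193 min.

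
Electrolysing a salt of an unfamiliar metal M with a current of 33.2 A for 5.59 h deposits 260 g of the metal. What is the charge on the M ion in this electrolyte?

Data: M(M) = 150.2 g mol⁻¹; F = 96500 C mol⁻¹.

Q = I·t = 33.20 A × 20124 s = 668100 C, so n(e⁻) = 668100/96500 = 6.923 mol.
n(M) deposited = 260 / 150.2 = 1.731 mol.
Electrons per atom = n(e⁻)/n(M) = 6.923 / 1.731 = 4.00 ≈ 4, so the ion is M⁴⁺.

+4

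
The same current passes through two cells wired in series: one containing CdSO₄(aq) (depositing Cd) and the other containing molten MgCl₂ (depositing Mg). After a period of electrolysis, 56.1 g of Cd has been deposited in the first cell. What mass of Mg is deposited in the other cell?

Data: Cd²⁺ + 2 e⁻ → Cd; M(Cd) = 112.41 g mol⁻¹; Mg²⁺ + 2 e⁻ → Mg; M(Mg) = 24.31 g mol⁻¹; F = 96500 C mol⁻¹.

12.1 g

n(Cd) = 56.1 / 112.41 = 0.4991 mol.
Since Cd²⁺ + 2 e⁻ → Cd, n(e⁻) passed = 2 × 0.4991 = 0.9981 mol.
Cells in series carry the same charge, so the same 0.9981 mol of electrons passes through cell 2.
Mg²⁺ + 2 e⁻ → Mg, so n(Mg) = 0.9981 / 2 = 0.4991 mol.
m(Mg) = 0.4991 × 24.31 = 12.1 g.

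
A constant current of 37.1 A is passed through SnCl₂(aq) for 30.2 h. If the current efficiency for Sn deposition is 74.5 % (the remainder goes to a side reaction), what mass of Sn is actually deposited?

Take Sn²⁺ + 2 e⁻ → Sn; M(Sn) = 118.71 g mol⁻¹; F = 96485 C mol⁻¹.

Q = I·t = 37.10 × 108720 = 4034000 C.
n(e⁻) = 4034000/96485 = 41.80 mol; theoretically n(Sn) = 41.80/2 = 20.90 mol, m_theo = 2481 g.
At 74.5 % efficiency, m_actual = 0.745 × 2481 = 1850 g.

1850 g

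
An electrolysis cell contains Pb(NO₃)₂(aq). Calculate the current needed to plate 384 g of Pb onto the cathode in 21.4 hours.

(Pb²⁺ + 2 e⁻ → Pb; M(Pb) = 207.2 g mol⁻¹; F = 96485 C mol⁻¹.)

4.64 A

n(Pb) = 384 / 207.2 = 1.853 mol.
n(e⁻) = 2 × 1.853 = 3.707 mol.
Q = n(e⁻)·F = 3.707 × 96485 = 357600 C.
I = Q/t = 357600 / 77040 s = 4.64 A.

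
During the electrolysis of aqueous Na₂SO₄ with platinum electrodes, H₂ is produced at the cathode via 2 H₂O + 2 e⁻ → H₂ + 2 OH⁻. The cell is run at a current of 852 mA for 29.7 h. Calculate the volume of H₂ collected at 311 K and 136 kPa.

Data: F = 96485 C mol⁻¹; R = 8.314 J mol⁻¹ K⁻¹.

8.98 L

Q = I·t = 0.8520 A × 106920 s = 91100 C.
n(e⁻) = Q/F = 91100 / 96485 = 0.9441 mol.
2 electrons are transferred per H₂ molecule, so n(H₂) = 0.9441 / 2 = 0.4721 mol.
V = nRT/P = (0.4721 × 8.314 × 311) / (136 × 10³ Pa) = 0.00898 m³ = 8.98 L.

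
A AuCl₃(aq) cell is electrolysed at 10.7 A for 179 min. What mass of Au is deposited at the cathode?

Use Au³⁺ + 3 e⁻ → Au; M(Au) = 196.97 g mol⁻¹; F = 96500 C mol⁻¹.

78.2 g

Q = I·t = 10.70 A × 10740 s = 114900 C.
n(e⁻) = Q/F = 114900 / 96500 = 1.191 mol.
Au³⁺ + 3 e⁻ → Au, so n(Au) = n(e⁻)/3 = 0.3970 mol.
m = n·M = 0.3970 × 196.97 = 78.2 g.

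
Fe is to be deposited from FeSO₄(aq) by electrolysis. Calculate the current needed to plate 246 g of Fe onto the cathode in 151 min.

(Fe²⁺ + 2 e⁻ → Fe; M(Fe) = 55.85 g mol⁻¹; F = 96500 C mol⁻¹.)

93.8 A

n(Fe) = 246 / 55.85 = 4.405 mol.
n(e⁻) = 2 × 4.405 = 8.809 mol.
Q = n(e⁻)·F = 8.809 × 96500 = 850100 C.
I = Q/t = 850100 / 9060.0 s = 93.8 A.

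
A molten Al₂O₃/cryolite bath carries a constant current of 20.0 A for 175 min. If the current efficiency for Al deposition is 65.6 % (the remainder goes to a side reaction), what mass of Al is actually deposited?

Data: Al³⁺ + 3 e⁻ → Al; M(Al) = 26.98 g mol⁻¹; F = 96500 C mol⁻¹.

12.8 g

Q = I·t = 20.00 × 10500 = 210000 C.
n(e⁻) = 210000/96500 = 2.176 mol; theoretically n(Al) = 2.176/3 = 0.7254 mol, m_theo = 19.57 g.
At 65.6 % efficiency, m_actual = 0.656 × 19.57 = 12.8 g.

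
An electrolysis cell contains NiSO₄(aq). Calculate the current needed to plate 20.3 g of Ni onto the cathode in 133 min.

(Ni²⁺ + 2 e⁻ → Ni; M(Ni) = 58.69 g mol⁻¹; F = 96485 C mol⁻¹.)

n(Ni) = 20.3 / 58.69 = 0.3459 mol.
n(e⁻) = 2 × 0.3459 = 0.6918 mol.
Q = n(e⁻)·F = 0.6918 × 96485 = 66750 C.
I = Q/t = 66750 / 7980.0 s = 8.36 A.

8.36 A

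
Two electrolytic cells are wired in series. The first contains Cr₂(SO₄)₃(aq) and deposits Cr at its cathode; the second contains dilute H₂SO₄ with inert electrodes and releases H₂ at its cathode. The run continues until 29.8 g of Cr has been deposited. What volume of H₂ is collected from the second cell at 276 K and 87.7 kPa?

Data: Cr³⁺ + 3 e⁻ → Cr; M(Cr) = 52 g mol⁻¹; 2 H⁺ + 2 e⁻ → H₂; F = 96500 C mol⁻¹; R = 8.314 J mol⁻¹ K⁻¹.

22.5 L

n(Cr) = 29.8 / 52 = 0.5731 mol, so n(e⁻) = 3 × 0.5731 = 1.719 mol.
The cells are in series, so the same 1.719 mol of electrons passes through the second cell.
2 H⁺ + 2 e⁻ → H₂ — 2 mol e⁻ per mol H₂, so n(H₂) = 1.719/2 = 0.8596 mol.
V = nRT/P = (0.8596 × 8.314 × 276) / (87.7 × 10³) = 0.0225 m³ = 22.5 L.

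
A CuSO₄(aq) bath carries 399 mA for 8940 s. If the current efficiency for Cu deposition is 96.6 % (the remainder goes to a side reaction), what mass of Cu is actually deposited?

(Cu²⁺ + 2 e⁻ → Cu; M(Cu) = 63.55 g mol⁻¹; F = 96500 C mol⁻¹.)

1.13 g

Q = I·t = 0.3990 × 8940.0 = 3567 C.
n(e⁻) = 3567/96500 = 0.03696 mol; theoretically n(Cu) = 0.03696/2 = 0.01848 mol, m_theo = 1.175 g.
At 96.6 % efficiency, m_actual = 0.966 × 1.175 = 1.13 g.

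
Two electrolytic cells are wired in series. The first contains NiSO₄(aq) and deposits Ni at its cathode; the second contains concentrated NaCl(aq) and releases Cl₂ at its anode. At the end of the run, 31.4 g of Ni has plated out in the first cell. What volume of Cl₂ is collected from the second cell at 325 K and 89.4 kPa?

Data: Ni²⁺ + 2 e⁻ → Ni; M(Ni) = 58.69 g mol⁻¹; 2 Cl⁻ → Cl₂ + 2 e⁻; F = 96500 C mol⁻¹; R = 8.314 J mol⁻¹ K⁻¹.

n(Ni) = 31.4 / 58.69 = 0.5350 mol, so n(e⁻) = 2 × 0.5350 = 1.070 mol.
The cells are in series, so the same 1.070 mol of electrons passes through the second cell.
2 Cl⁻ → Cl₂ + 2 e⁻ — 2 mol e⁻ per mol Cl₂, so n(Cl₂) = 1.070/2 = 0.5350 mol.
V = nRT/P = (0.5350 × 8.314 × 325) / (89.4 × 10³) = 0.0162 m³ = 16.2 L.

16.2 L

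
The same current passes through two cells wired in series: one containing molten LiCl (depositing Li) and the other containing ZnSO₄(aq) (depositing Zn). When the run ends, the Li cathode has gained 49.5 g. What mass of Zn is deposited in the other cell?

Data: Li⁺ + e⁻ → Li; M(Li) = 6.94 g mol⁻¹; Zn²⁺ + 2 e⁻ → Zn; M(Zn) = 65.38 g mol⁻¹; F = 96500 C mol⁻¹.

n(Li) = 49.5 / 6.94 = 7.133 mol.
Since Li⁺ + e⁻ → Li, n(e⁻) passed = 1 × 7.133 = 7.133 mol.
Cells in series carry the same charge, so the same 7.133 mol of electrons passes through cell 2.
Zn²⁺ + 2 e⁻ → Zn, so n(Zn) = 7.133 / 2 = 3.566 mol.
m(Zn) = 3.566 × 65.38 = 233 g.

233 g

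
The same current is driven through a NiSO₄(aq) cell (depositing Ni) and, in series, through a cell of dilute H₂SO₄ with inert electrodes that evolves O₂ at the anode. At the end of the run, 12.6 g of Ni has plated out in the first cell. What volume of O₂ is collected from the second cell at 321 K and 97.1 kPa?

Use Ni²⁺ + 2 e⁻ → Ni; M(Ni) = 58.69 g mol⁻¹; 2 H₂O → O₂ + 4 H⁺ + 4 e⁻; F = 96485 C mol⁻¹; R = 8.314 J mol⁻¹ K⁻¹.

2.95 L

n(Ni) = 12.6 / 58.69 = 0.2147 mol, so n(e⁻) = 2 × 0.2147 = 0.4294 mol.
The cells are in series, so the same 0.4294 mol of electrons passes through the second cell.
2 H₂O → O₂ + 4 H⁺ + 4 e⁻ — 4 mol e⁻ per mol O₂, so n(O₂) = 0.4294/4 = 0.1073 mol.
V = nRT/P = (0.1073 × 8.314 × 321) / (97.1 × 10³) = 0.00295 m³ = 2.95 L.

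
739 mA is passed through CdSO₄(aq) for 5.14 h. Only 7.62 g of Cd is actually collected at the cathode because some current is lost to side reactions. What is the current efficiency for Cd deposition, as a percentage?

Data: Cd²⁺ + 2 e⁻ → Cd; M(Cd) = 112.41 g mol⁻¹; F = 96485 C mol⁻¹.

Q = I·t = 0.7390 × 18504 = 13670 C; n(e⁻) = 13670/96485 = 0.1417 mol.
Theoretical n(Cd) = n(e⁻)/2 = 0.07086 mol, i.e. m_theo = 0.07086 × 112.41 = 7.966 g.
Efficiency = m_actual / m_theo = 7.62 / 7.966 = 95.7 %.

95.7 %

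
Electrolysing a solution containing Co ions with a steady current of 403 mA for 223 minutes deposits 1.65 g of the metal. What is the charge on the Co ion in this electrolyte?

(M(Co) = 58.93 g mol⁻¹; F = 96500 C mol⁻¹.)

Q = I·t = 0.4030 A × 13380 s = 5392 C, so n(e⁻) = 5392/96500 = 0.05588 mol.
n(Co) deposited = 1.65 / 58.93 = 0.02800 mol.
Electrons per atom = n(e⁻)/n(Co) = 0.05588 / 0.02800 = 2.00 ≈ 2, so the ion is Co²⁺.

+2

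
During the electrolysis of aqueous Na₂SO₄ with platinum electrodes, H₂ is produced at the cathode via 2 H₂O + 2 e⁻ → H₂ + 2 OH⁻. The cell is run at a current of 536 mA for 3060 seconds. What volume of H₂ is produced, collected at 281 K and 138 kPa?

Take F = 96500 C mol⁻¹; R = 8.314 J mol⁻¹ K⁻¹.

0.144 L

Q = I·t = 0.5360 A × 3060.0 s = 1640 C.
n(e⁻) = Q/F = 1640 / 96500 = 0.01700 mol.
2 electrons are transferred per H₂ molecule, so n(H₂) = 0.01700 / 2 = 0.008498 mol.
V = nRT/P = (0.008498 × 8.314 × 281) / (138 × 10³ Pa) = 1.44 × 10⁻⁴ m³ = 0.144 L.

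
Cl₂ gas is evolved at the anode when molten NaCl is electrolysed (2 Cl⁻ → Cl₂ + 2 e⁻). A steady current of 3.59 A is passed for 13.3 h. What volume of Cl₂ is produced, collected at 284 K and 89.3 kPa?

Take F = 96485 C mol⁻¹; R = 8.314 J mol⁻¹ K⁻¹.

23.6 L

Q = I·t = 3.590 A × 47880 s = 171900 C.
n(e⁻) = Q/F = 171900 / 96485 = 1.782 mol.
2 electrons are transferred per Cl₂ molecule, so n(Cl₂) = 1.782 / 2 = 0.8908 mol.
V = nRT/P = (0.8908 × 8.314 × 284) / (89.3 × 10³ Pa) = 0.0236 m³ = 23.6 L.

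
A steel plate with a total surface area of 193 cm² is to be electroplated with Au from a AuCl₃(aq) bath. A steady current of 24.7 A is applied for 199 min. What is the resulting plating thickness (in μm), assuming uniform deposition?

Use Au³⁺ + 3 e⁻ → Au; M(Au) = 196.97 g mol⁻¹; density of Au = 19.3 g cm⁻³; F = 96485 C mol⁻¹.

539 μm

Q = I·t = 24.70 × 11940 = 294900 C; n(e⁻) = 3.057 mol.
n(Au) = n(e⁻)/3 = 1.019 mol, so m = 1.019 × 196.97 = 200.7 g.
Volume = m/ρ = 200.7 / 19.3 = 10.40 cm³.
Thickness = V/A = 10.40 / 193 = 0.0539 cm = 539 μm.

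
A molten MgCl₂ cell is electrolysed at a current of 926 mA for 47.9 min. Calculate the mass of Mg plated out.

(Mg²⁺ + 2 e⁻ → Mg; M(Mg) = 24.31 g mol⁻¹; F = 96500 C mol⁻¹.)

Q = I·t = 0.9260 A × 2874.0 s = 2661 C.
n(e⁻) = Q/F = 2661 / 96500 = 0.02758 mol.
Mg²⁺ + 2 e⁻ → Mg, so n(Mg) = n(e⁻)/2 = 0.01379 mol.
m = n·M = 0.01379 × 24.31 = 0.335 g.

0.335 g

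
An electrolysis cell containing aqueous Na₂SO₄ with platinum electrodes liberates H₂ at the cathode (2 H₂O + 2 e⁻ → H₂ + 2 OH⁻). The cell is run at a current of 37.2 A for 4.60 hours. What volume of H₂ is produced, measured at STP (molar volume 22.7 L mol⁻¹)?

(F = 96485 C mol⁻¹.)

Q = I·t = 37.20 A × 16560 s = 616000 C.
n(e⁻) = Q/F = 616000 / 96485 = 6.385 mol.
2 electrons are transferred per H₂ molecule, so n(H₂) = 6.385 / 2 = 3.192 mol.
V = n × V_m = 3.192 × 22.7 = 72.5 L.

72.5 L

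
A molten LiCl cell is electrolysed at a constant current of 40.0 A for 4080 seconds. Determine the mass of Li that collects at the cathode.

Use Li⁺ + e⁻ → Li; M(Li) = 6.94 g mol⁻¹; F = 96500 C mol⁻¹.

Q = I·t = 40.00 A × 4080.0 s = 163200 C.
n(e⁻) = Q/F = 163200 / 96500 = 1.691 mol.
Li⁺ + e⁻ → Li, so n(Li) = n(e⁻)/1 = 1.691 mol.
m = n·M = 1.691 × 6.94 = 11.7 g.

11.7 g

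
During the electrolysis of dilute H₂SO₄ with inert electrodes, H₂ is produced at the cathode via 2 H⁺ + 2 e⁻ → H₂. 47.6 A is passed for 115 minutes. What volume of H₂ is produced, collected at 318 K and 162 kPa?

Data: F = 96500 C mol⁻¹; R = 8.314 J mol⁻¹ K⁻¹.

Q = I·t = 47.60 A × 6900.0 s = 328400 C.
n(e⁻) = Q/F = 328400 / 96500 = 3.404 mol.
2 electrons are transferred per H₂ molecule, so n(H₂) = 3.404 / 2 = 1.702 mol.
V = nRT/P = (1.702 × 8.314 × 318) / (162 × 10³ Pa) = 0.0278 m³ = 27.8 L.

27.8 L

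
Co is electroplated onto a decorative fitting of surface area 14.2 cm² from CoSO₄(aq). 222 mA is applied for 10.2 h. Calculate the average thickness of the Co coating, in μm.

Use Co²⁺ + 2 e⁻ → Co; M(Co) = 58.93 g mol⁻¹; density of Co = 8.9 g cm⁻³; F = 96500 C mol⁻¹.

Q = I·t = 0.2220 × 36720 = 8152 C; n(e⁻) = 0.08448 mol.
n(Co) = n(e⁻)/2 = 0.04224 mol, so m = 0.04224 × 58.93 = 2.489 g.
Volume = m/ρ = 2.489 / 8.9 = 0.2797 cm³.
Thickness = V/A = 0.2797 / 14.2 = 0.0197 cm = 197 μm.

197 μm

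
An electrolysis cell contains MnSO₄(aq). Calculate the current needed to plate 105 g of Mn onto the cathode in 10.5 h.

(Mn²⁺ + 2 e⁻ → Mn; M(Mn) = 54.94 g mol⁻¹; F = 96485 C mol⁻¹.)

n(Mn) = 105 / 54.94 = 1.911 mol.
n(e⁻) = 2 × 1.911 = 3.822 mol.
Q = n(e⁻)·F = 3.822 × 96485 = 368800 C.
I = Q/t = 368800 / 37800 s = 9.76 A.

9.76 A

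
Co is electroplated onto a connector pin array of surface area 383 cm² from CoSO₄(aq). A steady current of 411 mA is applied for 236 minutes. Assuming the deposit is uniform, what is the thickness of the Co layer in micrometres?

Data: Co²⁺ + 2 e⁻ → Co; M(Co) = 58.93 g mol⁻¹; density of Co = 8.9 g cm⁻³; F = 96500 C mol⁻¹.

Q = I·t = 0.4110 × 14160 = 5820 C; n(e⁻) = 0.06031 mol.
n(Co) = n(e⁻)/2 = 0.03015 mol, so m = 0.03015 × 58.93 = 1.777 g.
Volume = m/ρ = 1.777 / 8.9 = 0.1997 cm³.
Thickness = V/A = 0.1997 / 383 = 5.21 × 10⁻⁴ cm = 5.21 μm.

5.21 μm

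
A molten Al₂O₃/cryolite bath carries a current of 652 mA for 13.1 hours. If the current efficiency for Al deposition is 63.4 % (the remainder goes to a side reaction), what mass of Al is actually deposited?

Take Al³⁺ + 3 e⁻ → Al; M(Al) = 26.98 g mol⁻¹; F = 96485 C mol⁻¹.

1.82 g

Q = I·t = 0.6520 × 47160 = 30750 C.
n(e⁻) = 30750/96485 = 0.3187 mol; theoretically n(Al) = 0.3187/3 = 0.1062 mol, m_theo = 2.866 g.
At 63.4 % efficiency, m_actual = 0.634 × 2.866 = 1.82 g.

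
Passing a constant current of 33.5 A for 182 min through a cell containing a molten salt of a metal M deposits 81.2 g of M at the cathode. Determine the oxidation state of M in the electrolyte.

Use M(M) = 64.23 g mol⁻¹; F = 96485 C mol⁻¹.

+3

Q = I·t = 33.50 A × 10920 s = 365800 C, so n(e⁻) = 365800/96485 = 3.791 mol.
n(M) deposited = 81.2 / 64.23 = 1.264 mol.
Electrons per atom = n(e⁻)/n(M) = 3.791 / 1.264 = 3.00 ≈ 3, so the ion is M³⁺.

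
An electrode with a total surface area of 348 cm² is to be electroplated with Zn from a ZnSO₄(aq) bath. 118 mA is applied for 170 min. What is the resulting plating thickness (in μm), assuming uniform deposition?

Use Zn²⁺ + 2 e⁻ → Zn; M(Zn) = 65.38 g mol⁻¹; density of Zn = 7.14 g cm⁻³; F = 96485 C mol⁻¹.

Q = I·t = 0.1180 × 10200 = 1204 C; n(e⁻) = 0.01247 mol.
n(Zn) = n(e⁻)/2 = 0.006237 mol, so m = 0.006237 × 65.38 = 0.4078 g.
Volume = m/ρ = 0.4078 / 7.14 = 0.05711 cm³.
Thickness = V/A = 0.05711 / 348 = 1.64 × 10⁻⁴ cm = 1.64 μm.

1.64 μm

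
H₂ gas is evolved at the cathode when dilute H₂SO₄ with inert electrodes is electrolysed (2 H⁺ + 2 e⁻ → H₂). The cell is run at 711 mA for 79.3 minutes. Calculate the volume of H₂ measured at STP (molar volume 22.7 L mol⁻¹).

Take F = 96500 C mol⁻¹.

Q = I·t = 0.7110 A × 4758.0 s = 3383 C.
n(e⁻) = Q/F = 3383 / 96500 = 0.03506 mol.
2 electrons are transferred per H₂ molecule, so n(H₂) = 0.03506 / 2 = 0.01753 mol.
V = n × V_m = 0.01753 × 22.7 = 0.398 L.

0.398 L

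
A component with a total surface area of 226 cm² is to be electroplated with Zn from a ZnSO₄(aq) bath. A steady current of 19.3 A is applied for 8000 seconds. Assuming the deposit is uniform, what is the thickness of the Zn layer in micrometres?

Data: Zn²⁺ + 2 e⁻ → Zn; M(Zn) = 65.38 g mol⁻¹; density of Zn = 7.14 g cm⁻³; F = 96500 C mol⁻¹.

324 μm

Q = I·t = 19.30 × 8000.0 = 154400 C; n(e⁻) = 1.600 mol.
n(Zn) = n(e⁻)/2 = 0.8000 mol, so m = 0.8000 × 65.38 = 52.30 g.
Volume = m/ρ = 52.30 / 7.14 = 7.325 cm³.
Thickness = V/A = 7.325 / 226 = 0.0324 cm = 324 μm.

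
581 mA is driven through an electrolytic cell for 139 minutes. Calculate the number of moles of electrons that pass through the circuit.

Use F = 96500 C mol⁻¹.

Q = I·t = 0.5810 A × 8340.0 s = 4846 C.
n(e⁻) = Q/F = 4846 / 96500 = 0.0502 mol.

0.0502 mol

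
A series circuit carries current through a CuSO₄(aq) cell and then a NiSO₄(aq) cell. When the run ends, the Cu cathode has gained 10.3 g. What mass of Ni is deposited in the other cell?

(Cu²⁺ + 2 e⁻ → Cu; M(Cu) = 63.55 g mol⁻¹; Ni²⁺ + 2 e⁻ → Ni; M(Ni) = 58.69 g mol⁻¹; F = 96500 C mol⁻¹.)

9.51 g

n(Cu) = 10.3 / 63.55 = 0.1621 mol.
Since Cu²⁺ + 2 e⁻ → Cu, n(e⁻) passed = 2 × 0.1621 = 0.3242 mol.
Cells in series carry the same charge, so the same 0.3242 mol of electrons passes through cell 2.
Ni²⁺ + 2 e⁻ → Ni, so n(Ni) = 0.3242 / 2 = 0.1621 mol.
m(Ni) = 0.1621 × 58.69 = 9.51 g.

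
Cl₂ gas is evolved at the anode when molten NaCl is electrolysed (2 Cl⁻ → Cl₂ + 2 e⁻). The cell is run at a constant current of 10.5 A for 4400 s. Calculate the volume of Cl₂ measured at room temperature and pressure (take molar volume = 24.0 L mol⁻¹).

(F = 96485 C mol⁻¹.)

5.75 L

Q = I·t = 10.50 A × 4400.0 s = 46200 C.
n(e⁻) = Q/F = 46200 / 96485 = 0.4788 mol.
2 electrons are transferred per Cl₂ molecule, so n(Cl₂) = 0.4788 / 2 = 0.2394 mol.
V = n × V_m = 0.2394 × 24.0 = 5.75 L.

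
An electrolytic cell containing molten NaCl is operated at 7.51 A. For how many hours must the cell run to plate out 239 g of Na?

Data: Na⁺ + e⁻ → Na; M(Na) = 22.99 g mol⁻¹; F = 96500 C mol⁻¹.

37.1 h

n(Na) = m/M = 239 / 22.99 = 10.40 mol.
Each Na atom requires 1 electron, so n(e⁻) = 1 × 10.40 = 10.40 mol.
Q = n(e⁻)·F = 10.40 × 96500 = 1003000 C.
t = Q/I = 1003000 / 7.510 A = 133600 s = 37.1 h.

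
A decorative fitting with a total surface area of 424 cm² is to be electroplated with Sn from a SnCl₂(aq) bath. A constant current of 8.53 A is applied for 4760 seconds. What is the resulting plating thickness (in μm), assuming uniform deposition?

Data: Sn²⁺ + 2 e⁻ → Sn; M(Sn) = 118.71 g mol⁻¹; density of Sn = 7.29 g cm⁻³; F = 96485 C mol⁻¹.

Q = I·t = 8.530 × 4760.0 = 40600 C; n(e⁻) = 0.4208 mol.
n(Sn) = n(e⁻)/2 = 0.2104 mol, so m = 0.2104 × 118.71 = 24.98 g.
Volume = m/ρ = 24.98 / 7.29 = 3.426 cm³.
Thickness = V/A = 3.426 / 424 = 0.00808 cm = 80.8 μm.

80.8 μm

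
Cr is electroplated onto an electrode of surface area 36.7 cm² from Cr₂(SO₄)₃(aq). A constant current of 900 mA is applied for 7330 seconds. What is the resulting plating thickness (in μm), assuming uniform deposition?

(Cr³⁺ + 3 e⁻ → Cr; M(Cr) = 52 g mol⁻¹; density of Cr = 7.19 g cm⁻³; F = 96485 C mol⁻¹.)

Q = I·t = 0.9000 × 7330.0 = 6597 C; n(e⁻) = 0.06837 mol.
n(Cr) = n(e⁻)/3 = 0.02279 mol, so m = 0.02279 × 52 = 1.185 g.
Volume = m/ρ = 1.185 / 7.19 = 0.1648 cm³.
Thickness = V/A = 0.1648 / 36.7 = 0.00449 cm = 44.9 μm.

44.9 μm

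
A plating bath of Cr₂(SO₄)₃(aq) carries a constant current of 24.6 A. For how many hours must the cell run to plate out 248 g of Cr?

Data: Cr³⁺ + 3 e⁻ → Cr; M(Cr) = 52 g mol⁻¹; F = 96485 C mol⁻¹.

15.6 h

n(Cr) = m/M = 248 / 52 = 4.769 mol.
Each Cr atom requires 3 electrons, so n(e⁻) = 3 × 4.769 = 14.31 mol.
Q = n(e⁻)·F = 14.31 × 96485 = 1380000 C.
t = Q/I = 1380000 / 24.60 A = 56120 s = 15.6 h.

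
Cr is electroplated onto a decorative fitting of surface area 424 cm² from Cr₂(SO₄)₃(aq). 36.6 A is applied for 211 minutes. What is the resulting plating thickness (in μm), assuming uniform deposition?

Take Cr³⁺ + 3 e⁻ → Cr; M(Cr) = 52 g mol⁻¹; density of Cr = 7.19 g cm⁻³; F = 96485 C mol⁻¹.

Q = I·t = 36.60 × 12660 = 463400 C; n(e⁻) = 4.802 mol.
n(Cr) = n(e⁻)/3 = 1.601 mol, so m = 1.601 × 52 = 83.24 g.
Volume = m/ρ = 83.24 / 7.19 = 11.58 cm³.
Thickness = V/A = 11.58 / 424 = 0.0273 cm = 273 μm.

273 μm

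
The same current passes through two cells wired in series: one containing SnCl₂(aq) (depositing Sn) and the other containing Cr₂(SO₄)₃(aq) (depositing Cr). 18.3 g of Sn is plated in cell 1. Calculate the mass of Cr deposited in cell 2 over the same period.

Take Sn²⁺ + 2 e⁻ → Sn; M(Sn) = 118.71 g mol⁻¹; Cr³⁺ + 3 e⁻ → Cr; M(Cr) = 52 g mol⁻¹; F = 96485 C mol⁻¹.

n(Sn) = 18.3 / 118.71 = 0.1542 mol.
Since Sn²⁺ + 2 e⁻ → Sn, n(e⁻) passed = 2 × 0.1542 = 0.3083 mol.
Cells in series carry the same charge, so the same 0.3083 mol of electrons passes through cell 2.
Cr³⁺ + 3 e⁻ → Cr, so n(Cr) = 0.3083 / 3 = 0.1028 mol.
m(Cr) = 0.1028 × 52 = 5.34 g.

5.34 g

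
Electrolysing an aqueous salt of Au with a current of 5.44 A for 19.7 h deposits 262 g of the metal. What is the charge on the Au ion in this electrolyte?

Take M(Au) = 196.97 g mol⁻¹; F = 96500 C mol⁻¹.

+3

Q = I·t = 5.440 A × 70920 s = 385800 C, so n(e⁻) = 385800/96500 = 3.998 mol.
n(Au) deposited = 262 / 196.97 = 1.330 mol.
Electrons per atom = n(e⁻)/n(Au) = 3.998 / 1.330 = 3.01 ≈ 3, so the ion is Au³⁺.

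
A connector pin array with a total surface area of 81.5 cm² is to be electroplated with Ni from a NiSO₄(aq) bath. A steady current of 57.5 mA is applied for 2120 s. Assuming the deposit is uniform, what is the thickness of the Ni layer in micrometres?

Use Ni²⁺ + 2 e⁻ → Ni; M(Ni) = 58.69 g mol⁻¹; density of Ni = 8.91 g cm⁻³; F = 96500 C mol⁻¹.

Q = I·t = 0.05750 × 2120.0 = 121.9 C; n(e⁻) = 0.001263 mol.
n(Ni) = n(e⁻)/2 = 0.0006316 mol, so m = 0.0006316 × 58.69 = 0.03707 g.
Volume = m/ρ = 0.03707 / 8.91 = 0.004160 cm³.
Thickness = V/A = 0.004160 / 81.5 = 5.10 × 10⁻⁵ cm = 0.510 μm.

0.510 μm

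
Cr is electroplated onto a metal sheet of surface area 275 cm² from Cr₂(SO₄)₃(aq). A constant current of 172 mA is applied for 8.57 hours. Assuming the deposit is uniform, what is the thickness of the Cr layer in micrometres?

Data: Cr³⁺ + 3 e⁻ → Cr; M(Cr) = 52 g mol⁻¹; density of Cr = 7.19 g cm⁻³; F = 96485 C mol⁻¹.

4.82 μm

Q = I·t = 0.1720 × 30852 = 5307 C; n(e⁻) = 0.05500 mol.
n(Cr) = n(e⁻)/3 = 0.01833 mol, so m = 0.01833 × 52 = 0.9533 g.
Volume = m/ρ = 0.9533 / 7.19 = 0.1326 cm³.
Thickness = V/A = 0.1326 / 275 = 4.82 × 10⁻⁴ cm = 4.82 μm.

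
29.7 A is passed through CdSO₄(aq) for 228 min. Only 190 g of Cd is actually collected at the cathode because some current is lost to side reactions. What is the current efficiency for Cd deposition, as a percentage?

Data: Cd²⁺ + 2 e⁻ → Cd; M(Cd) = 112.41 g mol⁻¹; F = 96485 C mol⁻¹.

80.3 %

Q = I·t = 29.70 × 13680 = 406300 C; n(e⁻) = 406300/96485 = 4.211 mol.
Theoretical n(Cd) = n(e⁻)/2 = 2.105 mol, i.e. m_theo = 2.105 × 112.41 = 236.7 g.
Efficiency = m_actual / m_theo = 190 / 236.7 = 80.3 %.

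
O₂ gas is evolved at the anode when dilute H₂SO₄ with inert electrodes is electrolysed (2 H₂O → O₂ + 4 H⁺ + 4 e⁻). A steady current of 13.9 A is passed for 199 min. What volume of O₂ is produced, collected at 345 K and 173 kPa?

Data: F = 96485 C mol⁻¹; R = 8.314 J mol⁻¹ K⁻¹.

Q = I·t = 13.90 A × 11940 s = 166000 C.
n(e⁻) = Q/F = 166000 / 96485 = 1.720 mol.
4 electrons are transferred per O₂ molecule, so n(O₂) = 1.720 / 4 = 0.4300 mol.
V = nRT/P = (0.4300 × 8.314 × 345) / (173 × 10³ Pa) = 0.00713 m³ = 7.13 L.

7.13 L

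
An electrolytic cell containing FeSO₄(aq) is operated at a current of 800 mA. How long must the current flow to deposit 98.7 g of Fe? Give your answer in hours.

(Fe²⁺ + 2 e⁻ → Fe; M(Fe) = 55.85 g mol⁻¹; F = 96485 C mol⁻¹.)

118 h

n(Fe) = m/M = 98.7 / 55.85 = 1.767 mol.
Each Fe atom requires 2 electrons, so n(e⁻) = 2 × 1.767 = 3.534 mol.
Q = n(e⁻)·F = 3.534 × 96485 = 341000 C.
t = Q/I = 341000 / 0.8000 A = 426300 s = 118 h.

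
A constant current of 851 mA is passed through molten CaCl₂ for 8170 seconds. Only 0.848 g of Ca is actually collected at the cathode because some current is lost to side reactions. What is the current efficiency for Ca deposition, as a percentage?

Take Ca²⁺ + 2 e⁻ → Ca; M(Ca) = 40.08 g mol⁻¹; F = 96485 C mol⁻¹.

Q = I·t = 0.8510 × 8170.0 = 6953 C; n(e⁻) = 6953/96485 = 0.07206 mol.
Theoretical n(Ca) = n(e⁻)/2 = 0.03603 mol, i.e. m_theo = 0.03603 × 40.08 = 1.444 g.
Efficiency = m_actual / m_theo = 0.848 / 1.444 = 58.7 %.

58.7 %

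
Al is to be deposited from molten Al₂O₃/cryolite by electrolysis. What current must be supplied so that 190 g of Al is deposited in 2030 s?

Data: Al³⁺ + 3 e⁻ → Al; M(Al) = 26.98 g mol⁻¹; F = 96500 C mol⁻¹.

1000 A

n(Al) = 190 / 26.98 = 7.042 mol.
n(e⁻) = 3 × 7.042 = 21.13 mol.
Q = n(e⁻)·F = 21.13 × 96500 = 2039000 C.
I = Q/t = 2039000 / 2030.0 s = 1000 A.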